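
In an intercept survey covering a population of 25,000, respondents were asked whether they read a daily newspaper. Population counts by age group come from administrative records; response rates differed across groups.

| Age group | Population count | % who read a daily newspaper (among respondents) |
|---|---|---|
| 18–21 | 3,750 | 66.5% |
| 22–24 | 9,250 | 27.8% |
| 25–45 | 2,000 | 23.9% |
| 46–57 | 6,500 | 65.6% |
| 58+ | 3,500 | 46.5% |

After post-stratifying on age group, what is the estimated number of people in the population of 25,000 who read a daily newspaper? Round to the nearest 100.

Each cell contributes its population count × the respondent rate:
  18–21: 3,750 × 66.5% = 2493.75
  22–24: 9,250 × 27.8% = 2571.5
  25–45: 2,000 × 23.9% = 478
  46–57: 6,500 × 65.6% = 4264
  58+: 3,500 × 46.5% = 1627.5
Estimated total = 11434.8 → 11,400.

11,400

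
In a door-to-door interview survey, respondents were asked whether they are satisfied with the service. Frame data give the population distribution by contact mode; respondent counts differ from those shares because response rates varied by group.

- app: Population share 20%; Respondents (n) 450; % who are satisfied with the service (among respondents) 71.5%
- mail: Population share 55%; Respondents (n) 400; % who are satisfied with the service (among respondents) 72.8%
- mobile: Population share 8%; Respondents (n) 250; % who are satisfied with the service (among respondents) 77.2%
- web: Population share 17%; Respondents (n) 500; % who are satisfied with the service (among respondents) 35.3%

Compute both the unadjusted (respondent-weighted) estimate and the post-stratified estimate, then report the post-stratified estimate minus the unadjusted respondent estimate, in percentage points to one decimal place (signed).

+5.1 percentage points

Unadjusted (pooled respondent) estimate weights by respondent counts:
  (450/1600)×71.5 + (400/1600)×72.8 + (250/1600)×77.2 + (500/1600)×35.3 = 61.4031%
Post-stratified estimate weights by population shares:
  0.2×71.5 + 0.55×72.8 + 0.08×77.2 + 0.17×35.3 = 66.517%
Difference = 66.517 − 61.4031 = 5.1139 pp.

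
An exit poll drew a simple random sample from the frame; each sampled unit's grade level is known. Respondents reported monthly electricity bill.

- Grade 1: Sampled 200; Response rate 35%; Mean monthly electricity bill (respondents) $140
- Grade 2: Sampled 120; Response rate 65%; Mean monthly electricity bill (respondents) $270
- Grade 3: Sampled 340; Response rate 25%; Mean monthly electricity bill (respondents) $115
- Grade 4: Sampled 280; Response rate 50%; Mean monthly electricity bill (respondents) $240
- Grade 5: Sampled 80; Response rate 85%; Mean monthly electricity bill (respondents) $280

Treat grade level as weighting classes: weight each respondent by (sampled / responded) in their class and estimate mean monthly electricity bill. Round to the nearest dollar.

Weighting each respondent by the inverse class response rate inflates each class back to its sampled size, so the class weight is n_sampled:
  Grade 1: 200 × 140 = 28,000
  Grade 2: 120 × 270 = 32,400
  Grade 3: 340 × 115 = 39,100
  Grade 4: 280 × 240 = 67,200
  Grade 5: 80 × 280 = 22,400
Adjusted estimate = 189,100 / 1,020 = 185.392 → $185.

$185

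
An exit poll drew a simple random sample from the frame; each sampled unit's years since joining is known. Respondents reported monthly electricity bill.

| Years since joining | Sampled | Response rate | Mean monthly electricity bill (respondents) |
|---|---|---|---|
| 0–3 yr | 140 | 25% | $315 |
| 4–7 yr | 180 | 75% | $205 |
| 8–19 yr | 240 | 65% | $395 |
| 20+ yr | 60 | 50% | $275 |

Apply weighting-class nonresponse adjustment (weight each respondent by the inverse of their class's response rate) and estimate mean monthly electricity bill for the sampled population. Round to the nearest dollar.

$310

Weighting each respondent by the inverse class response rate inflates each class back to its sampled size, so the class weight is n_sampled:
  0–3 yr: 140 × 315 = 44,100
  4–7 yr: 180 × 205 = 36,900
  8–19 yr: 240 × 395 = 94,800
  20+ yr: 60 × 275 = 16,500
Adjusted estimate = 192,300 / 620 = 310.161 → $310.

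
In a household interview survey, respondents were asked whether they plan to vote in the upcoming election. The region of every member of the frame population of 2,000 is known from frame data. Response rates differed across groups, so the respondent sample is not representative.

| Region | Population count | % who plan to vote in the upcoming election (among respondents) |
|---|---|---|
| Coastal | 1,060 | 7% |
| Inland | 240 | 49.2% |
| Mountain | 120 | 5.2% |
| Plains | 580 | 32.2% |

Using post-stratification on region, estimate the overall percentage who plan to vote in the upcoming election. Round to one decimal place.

19.3%

Each cell contributes population-share × respondent value:
  Coastal: (1,060/2,000) × 7 = 3.71
  Inland: (240/2,000) × 49.2 = 5.904
  Mountain: (120/2,000) × 5.2 = 0.312
  Plains: (580/2,000) × 32.2 = 9.338
Post-stratified estimate = 19.264 → 19.3%.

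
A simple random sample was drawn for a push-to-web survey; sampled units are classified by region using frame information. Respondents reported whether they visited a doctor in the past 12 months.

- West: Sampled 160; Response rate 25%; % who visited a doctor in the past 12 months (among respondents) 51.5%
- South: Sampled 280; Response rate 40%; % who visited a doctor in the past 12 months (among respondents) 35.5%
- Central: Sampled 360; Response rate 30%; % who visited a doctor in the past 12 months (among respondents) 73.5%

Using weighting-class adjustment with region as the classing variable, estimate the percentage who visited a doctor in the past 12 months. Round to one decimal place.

55.8%

Weighting each respondent by the inverse class response rate inflates each class back to its sampled size, so the class weight is n_sampled:
  West: 160 × 51.5 = 8240
  South: 280 × 35.5 = 9940
  Central: 360 × 73.5 = 26,460
Adjusted estimate = 44,640 / 800 = 55.8 → 55.8%.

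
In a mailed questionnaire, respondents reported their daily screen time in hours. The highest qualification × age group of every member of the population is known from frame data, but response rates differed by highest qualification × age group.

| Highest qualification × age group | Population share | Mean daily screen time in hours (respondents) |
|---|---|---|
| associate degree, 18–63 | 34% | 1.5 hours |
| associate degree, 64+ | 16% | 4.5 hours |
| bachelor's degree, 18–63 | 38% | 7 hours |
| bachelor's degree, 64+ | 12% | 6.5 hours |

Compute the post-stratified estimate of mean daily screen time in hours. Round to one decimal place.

4.7

Weight each group's respondent value by its population share:
  associate degree, 18–63: 0.34 × 1.5 = 0.51
  associate degree, 64+: 0.16 × 4.5 = 0.72
  bachelor's degree, 18–63: 0.38 × 7 = 2.66
  bachelor's degree, 64+: 0.12 × 6.5 = 0.78
Post-stratified estimate = 4.67 → 4.7.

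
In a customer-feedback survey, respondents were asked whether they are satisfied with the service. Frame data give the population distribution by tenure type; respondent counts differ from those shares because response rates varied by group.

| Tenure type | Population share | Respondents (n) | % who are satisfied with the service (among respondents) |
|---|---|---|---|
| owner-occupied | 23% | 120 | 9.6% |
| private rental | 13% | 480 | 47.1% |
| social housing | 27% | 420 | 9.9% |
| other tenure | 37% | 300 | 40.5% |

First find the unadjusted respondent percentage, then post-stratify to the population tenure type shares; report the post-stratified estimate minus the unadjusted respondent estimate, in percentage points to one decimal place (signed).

-4.4 percentage points

Without adjustment, the pooled respondent share is:
  (120/1320)×9.6 + (480/1320)×47.1 + (420/1320)×9.9 + (300/1320)×40.5 = 30.3545%
Reweighting by population tenure type shares:
  0.23×9.6 + 0.13×47.1 + 0.27×9.9 + 0.37×40.5 = 25.989%
Difference = 25.989 − 30.3545 = -4.3655 pp.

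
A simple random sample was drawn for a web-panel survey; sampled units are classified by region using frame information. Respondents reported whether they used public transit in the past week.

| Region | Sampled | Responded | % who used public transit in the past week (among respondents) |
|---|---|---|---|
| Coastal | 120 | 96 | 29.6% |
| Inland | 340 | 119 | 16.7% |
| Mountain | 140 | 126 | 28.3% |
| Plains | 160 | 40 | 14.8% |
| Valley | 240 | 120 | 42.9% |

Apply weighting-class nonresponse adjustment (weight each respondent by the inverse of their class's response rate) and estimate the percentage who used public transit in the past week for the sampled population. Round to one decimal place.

25.9%

Response rates by class: Coastal 96/120 = 80%, Inland 119/340 = 35%, Mountain 126/140 = 90%, Plains 40/160 = 25%, Valley 120/240 = 50%.
Each respondent's weight = sampled/responded in their class; summing within a class gives n_sampled, so:
  Coastal: 120 × 29.6 = 3552
  Inland: 340 × 16.7 = 5678
  Mountain: 140 × 28.3 = 3962
  Plains: 160 × 14.8 = 2368
  Valley: 240 × 42.9 = 10,296
Adjusted estimate = 25,856 / 1,000 = 25.856 → 25.9%.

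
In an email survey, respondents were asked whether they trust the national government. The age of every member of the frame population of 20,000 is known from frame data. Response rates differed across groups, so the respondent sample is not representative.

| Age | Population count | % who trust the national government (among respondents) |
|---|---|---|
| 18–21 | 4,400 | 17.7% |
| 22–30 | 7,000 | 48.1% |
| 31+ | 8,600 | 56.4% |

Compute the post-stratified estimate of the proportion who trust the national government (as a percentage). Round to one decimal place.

45.0%

Post-stratification weights by population share, not respondent share:
  18–21: (4,400/20,000) × 17.7 = 3.894
  22–30: (7,000/20,000) × 48.1 = 16.835
  31+: (8,600/20,000) × 56.4 = 24.252
Post-stratified estimate = 44.981 → 45.0%.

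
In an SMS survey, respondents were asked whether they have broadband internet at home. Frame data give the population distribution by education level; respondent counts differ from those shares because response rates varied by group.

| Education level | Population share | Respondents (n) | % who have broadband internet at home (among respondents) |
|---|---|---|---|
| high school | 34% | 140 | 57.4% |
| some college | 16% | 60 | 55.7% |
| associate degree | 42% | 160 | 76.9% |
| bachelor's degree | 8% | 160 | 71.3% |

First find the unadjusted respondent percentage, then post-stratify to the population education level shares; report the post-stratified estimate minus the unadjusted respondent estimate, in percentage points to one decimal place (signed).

-1.1 percentage points

Naive respondent-only estimate (weights = respondent counts):
  (140/520)×57.4 + (60/520)×55.7 + (160/520)×76.9 + (160/520)×71.3 = 67.4808%
Reweighting by population education level shares:
  0.34×57.4 + 0.16×55.7 + 0.42×76.9 + 0.08×71.3 = 66.43%
Difference = 66.43 − 67.4808 = -1.0508 pp.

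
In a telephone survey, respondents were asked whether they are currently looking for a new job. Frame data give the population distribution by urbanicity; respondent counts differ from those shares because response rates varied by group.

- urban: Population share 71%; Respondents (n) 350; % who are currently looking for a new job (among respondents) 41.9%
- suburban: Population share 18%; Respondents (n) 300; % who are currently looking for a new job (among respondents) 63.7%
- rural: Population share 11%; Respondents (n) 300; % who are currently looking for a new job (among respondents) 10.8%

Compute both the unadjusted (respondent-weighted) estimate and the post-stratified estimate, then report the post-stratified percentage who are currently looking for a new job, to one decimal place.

Unadjusted (pooled respondent) estimate weights by respondent counts:
  (350/950)×41.9 + (300/950)×63.7 + (300/950)×10.8 = 38.9632%
Post-stratified estimate weights by population shares:
  0.71×41.9 + 0.18×63.7 + 0.11×10.8 = 42.403%

42.4%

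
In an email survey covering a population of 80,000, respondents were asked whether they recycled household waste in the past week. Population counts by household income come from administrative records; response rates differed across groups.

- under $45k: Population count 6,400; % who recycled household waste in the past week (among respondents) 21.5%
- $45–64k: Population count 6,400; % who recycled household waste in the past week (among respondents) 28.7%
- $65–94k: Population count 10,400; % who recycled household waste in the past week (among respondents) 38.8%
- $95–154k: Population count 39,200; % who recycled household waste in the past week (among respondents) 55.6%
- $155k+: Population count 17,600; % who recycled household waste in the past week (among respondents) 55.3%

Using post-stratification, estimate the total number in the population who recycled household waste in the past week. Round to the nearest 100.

38,800

Each cell contributes its population count × the respondent rate:
  under $45k: 6,400 × 21.5% = 1376
  $45–64k: 6,400 × 28.7% = 1836.8
  $65–94k: 10,400 × 38.8% = 4035.2
  $95–154k: 39,200 × 55.6% = 21795.2
  $155k+: 17,600 × 55.3% = 9732.8
Estimated total = 38,776 → 38,800.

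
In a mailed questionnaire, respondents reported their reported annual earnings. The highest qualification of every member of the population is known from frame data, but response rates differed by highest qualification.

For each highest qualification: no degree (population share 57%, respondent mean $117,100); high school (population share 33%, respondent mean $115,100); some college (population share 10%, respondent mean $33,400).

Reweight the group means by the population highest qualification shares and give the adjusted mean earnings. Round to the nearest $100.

$108,100

Weight each group's respondent value by its population share:
  no degree: 0.57 × 117,100 = 66,747
  high school: 0.33 × 115,100 = 37,983
  some college: 0.1 × 33,400 = 3340
Post-stratified estimate = 108,070 → $108,100.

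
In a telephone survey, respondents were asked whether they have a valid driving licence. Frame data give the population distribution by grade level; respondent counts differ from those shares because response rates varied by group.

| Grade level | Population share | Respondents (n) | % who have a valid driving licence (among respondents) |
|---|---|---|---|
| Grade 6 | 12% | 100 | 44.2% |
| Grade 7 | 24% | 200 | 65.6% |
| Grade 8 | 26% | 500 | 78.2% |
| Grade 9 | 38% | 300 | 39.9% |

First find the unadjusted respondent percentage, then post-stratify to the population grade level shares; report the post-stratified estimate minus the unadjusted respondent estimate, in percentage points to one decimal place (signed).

Without adjustment, the pooled respondent share is:
  (100/1100)×44.2 + (200/1100)×65.6 + (500/1100)×78.2 + (300/1100)×39.9 = 62.3727%
Post-stratifying to population shares instead:
  0.12×44.2 + 0.24×65.6 + 0.26×78.2 + 0.38×39.9 = 56.542%
Difference = 56.542 − 62.3727 = -5.8307 pp.

-5.8 percentage points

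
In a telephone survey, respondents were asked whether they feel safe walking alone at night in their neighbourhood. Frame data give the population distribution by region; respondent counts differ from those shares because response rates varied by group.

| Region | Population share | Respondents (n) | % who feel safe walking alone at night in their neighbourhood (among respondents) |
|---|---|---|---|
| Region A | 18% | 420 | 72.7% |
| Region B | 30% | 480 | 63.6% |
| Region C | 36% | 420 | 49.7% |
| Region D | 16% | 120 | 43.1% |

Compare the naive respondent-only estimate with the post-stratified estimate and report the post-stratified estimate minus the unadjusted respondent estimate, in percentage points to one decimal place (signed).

Naive respondent-only estimate (weights = respondent counts):
  (420/1440)×72.7 + (480/1440)×63.6 + (420/1440)×49.7 + (120/1440)×43.1 = 60.4917%
Reweighting by population region shares:
  0.18×72.7 + 0.3×63.6 + 0.36×49.7 + 0.16×43.1 = 56.954%
Difference = 56.954 − 60.4917 = -3.5377 pp.

-3.5 percentage points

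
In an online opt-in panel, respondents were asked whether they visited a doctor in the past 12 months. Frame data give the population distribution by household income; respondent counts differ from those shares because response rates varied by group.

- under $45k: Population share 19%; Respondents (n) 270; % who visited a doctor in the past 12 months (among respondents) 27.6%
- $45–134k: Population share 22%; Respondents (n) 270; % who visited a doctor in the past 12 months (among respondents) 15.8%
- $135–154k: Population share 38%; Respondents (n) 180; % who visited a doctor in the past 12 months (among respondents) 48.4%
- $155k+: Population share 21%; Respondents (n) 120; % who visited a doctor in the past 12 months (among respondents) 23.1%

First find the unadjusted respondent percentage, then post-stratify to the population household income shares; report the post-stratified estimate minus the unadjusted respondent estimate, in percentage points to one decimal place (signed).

+4.3 percentage points

Naive respondent-only estimate (weights = respondent counts):
  (270/840)×27.6 + (270/840)×15.8 + (180/840)×48.4 + (120/840)×23.1 = 27.6214%
Reweighting by population household income shares:
  0.19×27.6 + 0.22×15.8 + 0.38×48.4 + 0.21×23.1 = 31.963%
Difference = 31.963 − 27.6214 = 4.3416 pp.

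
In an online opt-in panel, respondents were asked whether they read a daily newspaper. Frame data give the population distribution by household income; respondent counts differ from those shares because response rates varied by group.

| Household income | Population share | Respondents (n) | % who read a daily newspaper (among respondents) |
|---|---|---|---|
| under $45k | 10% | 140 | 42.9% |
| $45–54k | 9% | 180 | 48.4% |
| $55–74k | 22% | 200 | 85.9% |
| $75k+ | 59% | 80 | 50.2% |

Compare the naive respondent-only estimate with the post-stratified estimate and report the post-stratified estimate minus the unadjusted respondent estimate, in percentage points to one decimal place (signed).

-2.7 percentage points

Unadjusted (pooled respondent) estimate weights by respondent counts:
  (140/600)×42.9 + (180/600)×48.4 + (200/600)×85.9 + (80/600)×50.2 = 59.8567%
Post-stratifying to population shares instead:
  0.1×42.9 + 0.09×48.4 + 0.22×85.9 + 0.59×50.2 = 57.162%
Difference = 57.162 − 59.8567 = -2.6947 pp.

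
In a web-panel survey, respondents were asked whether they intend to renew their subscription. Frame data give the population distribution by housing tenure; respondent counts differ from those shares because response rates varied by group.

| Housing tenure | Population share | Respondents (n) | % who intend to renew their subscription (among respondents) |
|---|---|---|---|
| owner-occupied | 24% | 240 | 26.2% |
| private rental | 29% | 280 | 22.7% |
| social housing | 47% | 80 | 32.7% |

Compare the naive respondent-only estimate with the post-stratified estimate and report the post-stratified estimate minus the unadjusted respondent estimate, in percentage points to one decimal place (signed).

+2.8 percentage points

Naive respondent-only estimate (weights = respondent counts):
  (240/600)×26.2 + (280/600)×22.7 + (80/600)×32.7 = 25.4333%
Reweighting by population housing tenure shares:
  0.24×26.2 + 0.29×22.7 + 0.47×32.7 = 28.24%
Difference = 28.24 − 25.4333 = 2.8067 pp.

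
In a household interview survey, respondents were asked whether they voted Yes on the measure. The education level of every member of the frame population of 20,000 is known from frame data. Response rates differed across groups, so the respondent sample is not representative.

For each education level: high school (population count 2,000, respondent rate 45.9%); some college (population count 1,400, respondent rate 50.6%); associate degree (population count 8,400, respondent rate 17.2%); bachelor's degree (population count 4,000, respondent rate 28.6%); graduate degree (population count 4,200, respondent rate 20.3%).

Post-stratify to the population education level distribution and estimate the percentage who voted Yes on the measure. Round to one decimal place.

25.3%

Each cell contributes population-share × respondent value:
  high school: (2,000/20,000) × 45.9 = 4.59
  some college: (1,400/20,000) × 50.6 = 3.542
  associate degree: (8,400/20,000) × 17.2 = 7.224
  bachelor's degree: (4,000/20,000) × 28.6 = 5.72
  graduate degree: (4,200/20,000) × 20.3 = 4.263
Post-stratified estimate = 25.339 → 25.3%.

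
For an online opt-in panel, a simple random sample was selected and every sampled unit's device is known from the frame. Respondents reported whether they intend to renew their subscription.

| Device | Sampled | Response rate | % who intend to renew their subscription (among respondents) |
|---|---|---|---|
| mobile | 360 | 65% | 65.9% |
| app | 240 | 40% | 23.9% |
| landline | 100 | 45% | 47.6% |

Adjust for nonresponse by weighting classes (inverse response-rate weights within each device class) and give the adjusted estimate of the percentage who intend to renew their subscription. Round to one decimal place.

With weight = n_sampled/n_responded per class, the weighted class total is n_sampled:
  mobile: 360 × 65.9 = 23724
  app: 240 × 23.9 = 5736
  landline: 100 × 47.6 = 4760
Adjusted estimate = 34,220 / 700 = 48.8857 → 48.9%.

48.9%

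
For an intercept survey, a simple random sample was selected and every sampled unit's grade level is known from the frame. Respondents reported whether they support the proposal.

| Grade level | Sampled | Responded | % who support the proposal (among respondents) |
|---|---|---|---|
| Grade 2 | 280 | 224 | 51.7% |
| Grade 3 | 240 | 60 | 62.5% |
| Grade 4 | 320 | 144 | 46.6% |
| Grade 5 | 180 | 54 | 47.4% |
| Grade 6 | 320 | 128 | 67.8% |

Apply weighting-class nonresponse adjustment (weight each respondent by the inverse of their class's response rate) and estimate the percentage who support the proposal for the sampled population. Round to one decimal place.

55.7%

Class response rates: Grade 2 224/280 = 80%, Grade 3 60/240 = 25%, Grade 4 144/320 = 45%, Grade 5 54/180 = 30%, Grade 6 128/320 = 40%.
With weight = n_sampled/n_responded per class, the weighted class total is n_sampled:
  Grade 2: 280 × 51.7 = 14,476
  Grade 3: 240 × 62.5 = 15,000
  Grade 4: 320 × 46.6 = 14,912
  Grade 5: 180 × 47.4 = 8532
  Grade 6: 320 × 67.8 = 21,696
Adjusted estimate = 74,616 / 1,340 = 55.6836 → 55.7%.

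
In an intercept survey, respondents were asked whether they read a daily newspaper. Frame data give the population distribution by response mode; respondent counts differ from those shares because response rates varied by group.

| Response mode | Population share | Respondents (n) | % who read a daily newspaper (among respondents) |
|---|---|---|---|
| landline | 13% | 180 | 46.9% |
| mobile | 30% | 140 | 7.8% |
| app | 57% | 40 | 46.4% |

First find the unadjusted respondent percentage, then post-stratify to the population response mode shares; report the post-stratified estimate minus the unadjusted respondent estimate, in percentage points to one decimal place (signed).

Without adjustment, the pooled respondent share is:
  (180/360)×46.9 + (140/360)×7.8 + (40/360)×46.4 = 31.6389%
Post-stratifying to population shares instead:
  0.13×46.9 + 0.3×7.8 + 0.57×46.4 = 34.885%
Difference = 34.885 − 31.6389 = 3.2461 pp.

+3.2 percentage points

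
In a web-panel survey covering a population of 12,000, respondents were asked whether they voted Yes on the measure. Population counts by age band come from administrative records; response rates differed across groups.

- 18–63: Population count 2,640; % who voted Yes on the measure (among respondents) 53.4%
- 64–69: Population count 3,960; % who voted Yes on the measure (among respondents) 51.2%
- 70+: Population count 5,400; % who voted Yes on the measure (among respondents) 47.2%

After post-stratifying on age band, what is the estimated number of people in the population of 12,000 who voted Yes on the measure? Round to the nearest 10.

5,990

Apply each group's respondent rate to its population count:
  18–63: 2,640 × 53.4% = 1409.76
  64–69: 3,960 × 51.2% = 2027.52
  70+: 5,400 × 47.2% = 2548.8
Estimated total = 5986.08 → 5,990.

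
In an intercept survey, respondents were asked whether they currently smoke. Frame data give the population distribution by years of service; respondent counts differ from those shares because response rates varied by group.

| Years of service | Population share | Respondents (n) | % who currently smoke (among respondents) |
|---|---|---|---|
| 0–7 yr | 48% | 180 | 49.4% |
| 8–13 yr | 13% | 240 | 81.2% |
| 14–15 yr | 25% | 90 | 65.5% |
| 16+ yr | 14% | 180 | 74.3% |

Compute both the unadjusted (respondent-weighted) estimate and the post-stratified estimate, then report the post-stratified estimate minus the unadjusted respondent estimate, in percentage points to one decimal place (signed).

Naive respondent-only estimate (weights = respondent counts):
  (180/690)×49.4 + (240/690)×81.2 + (90/690)×65.5 + (180/690)×74.3 = 69.0565%
Post-stratifying to population shares instead:
  0.48×49.4 + 0.13×81.2 + 0.25×65.5 + 0.14×74.3 = 61.045%
Difference = 61.045 − 69.0565 = -8.0115 pp.

-8.0 percentage points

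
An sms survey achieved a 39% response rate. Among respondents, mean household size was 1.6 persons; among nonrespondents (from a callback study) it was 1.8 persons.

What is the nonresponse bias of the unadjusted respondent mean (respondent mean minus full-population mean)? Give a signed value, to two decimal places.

-0.12

Nonresponse fraction = 1 − 0.39 = 0.61.
Bias = (nonresponse fraction) × (respondent mean − nonrespondent mean)
     = 0.61 × (1.6 − 1.8) = 0.61 × -0.2 = -0.122.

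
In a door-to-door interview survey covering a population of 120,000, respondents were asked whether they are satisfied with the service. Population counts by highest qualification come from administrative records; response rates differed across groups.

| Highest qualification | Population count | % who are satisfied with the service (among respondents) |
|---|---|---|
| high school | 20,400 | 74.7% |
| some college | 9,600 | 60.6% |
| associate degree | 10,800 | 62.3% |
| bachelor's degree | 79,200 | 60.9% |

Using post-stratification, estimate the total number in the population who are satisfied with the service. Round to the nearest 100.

Estimated count per cell = population count × respondent percentage:
  high school: 20,400 × 74.7% = 15238.8
  some college: 9,600 × 60.6% = 5817.6
  associate degree: 10,800 × 62.3% = 6728.4
  bachelor's degree: 79,200 × 60.9% = 48232.8
Estimated total = 76017.6 → 76,000.

76,000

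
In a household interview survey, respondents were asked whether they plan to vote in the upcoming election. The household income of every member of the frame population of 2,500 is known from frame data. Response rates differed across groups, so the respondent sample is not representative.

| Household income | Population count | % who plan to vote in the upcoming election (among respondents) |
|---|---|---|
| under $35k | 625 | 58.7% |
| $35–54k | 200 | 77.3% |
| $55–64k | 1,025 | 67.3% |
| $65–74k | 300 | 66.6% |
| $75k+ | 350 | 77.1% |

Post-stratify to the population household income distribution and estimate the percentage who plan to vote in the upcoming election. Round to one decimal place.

Post-stratification weights by population share, not respondent share:
  under $35k: (625/2,500) × 58.7 = 14.675
  $35–54k: (200/2,500) × 77.3 = 6.184
  $55–64k: (1,025/2,500) × 67.3 = 27.593
  $65–74k: (300/2,500) × 66.6 = 7.992
  $75k+: (350/2,500) × 77.1 = 10.794
Post-stratified estimate = 67.238 → 67.2%.

67.2%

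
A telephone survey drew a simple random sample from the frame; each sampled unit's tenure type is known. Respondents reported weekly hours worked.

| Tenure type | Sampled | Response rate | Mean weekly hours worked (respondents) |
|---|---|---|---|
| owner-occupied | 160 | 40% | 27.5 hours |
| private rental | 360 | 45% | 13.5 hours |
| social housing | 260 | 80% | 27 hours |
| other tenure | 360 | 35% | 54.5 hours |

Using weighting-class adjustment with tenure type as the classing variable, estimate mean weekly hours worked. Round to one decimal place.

31.5

Weighting each respondent by the inverse class response rate inflates each class back to its sampled size, so the class weight is n_sampled:
  owner-occupied: 160 × 27.5 = 4400
  private rental: 360 × 13.5 = 4860
  social housing: 260 × 27 = 7020
  other tenure: 360 × 54.5 = 19,620
Adjusted estimate = 35,900 / 1,140 = 31.4912 → 31.5.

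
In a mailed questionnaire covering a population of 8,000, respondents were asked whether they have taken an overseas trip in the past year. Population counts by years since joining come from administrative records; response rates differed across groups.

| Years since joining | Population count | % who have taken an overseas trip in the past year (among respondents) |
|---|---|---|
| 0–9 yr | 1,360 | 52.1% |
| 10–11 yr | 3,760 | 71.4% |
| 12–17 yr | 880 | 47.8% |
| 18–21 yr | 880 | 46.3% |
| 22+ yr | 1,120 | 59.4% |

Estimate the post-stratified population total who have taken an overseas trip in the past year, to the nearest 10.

4,890

Estimated count per cell = population count × respondent percentage:
  0–9 yr: 1,360 × 52.1% = 708.56
  10–11 yr: 3,760 × 71.4% = 2684.64
  12–17 yr: 880 × 47.8% = 420.64
  18–21 yr: 880 × 46.3% = 407.44
  22+ yr: 1,120 × 59.4% = 665.28
Estimated total = 4886.56 → 4,890.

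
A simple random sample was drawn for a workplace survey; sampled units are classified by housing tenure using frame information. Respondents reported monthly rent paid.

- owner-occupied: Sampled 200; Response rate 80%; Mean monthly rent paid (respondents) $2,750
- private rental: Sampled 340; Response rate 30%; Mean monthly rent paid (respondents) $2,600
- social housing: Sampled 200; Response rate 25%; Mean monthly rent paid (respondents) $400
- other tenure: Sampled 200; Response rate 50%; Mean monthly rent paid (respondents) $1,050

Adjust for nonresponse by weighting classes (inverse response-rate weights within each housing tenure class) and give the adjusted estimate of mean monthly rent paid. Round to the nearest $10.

$1,830

Inverse-response-rate weighting restores each class to its sampled count, so class totals weight by n_sampled:
  owner-occupied: 200 × 2750 = 550,000
  private rental: 340 × 2600 = 884,000
  social housing: 200 × 400 = 80,000
  other tenure: 200 × 1050 = 210,000
Adjusted estimate = 1,724,000 / 940 = 1834.04 → $1,830.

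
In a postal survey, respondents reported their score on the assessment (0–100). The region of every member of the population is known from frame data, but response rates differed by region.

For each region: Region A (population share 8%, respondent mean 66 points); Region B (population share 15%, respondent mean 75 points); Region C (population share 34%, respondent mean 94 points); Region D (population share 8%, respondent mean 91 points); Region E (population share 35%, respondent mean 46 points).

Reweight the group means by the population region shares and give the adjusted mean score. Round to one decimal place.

71.9

Post-stratification weights by population share, not respondent share:
  Region A: 0.08 × 66 = 5.28
  Region B: 0.15 × 75 = 11.25
  Region C: 0.34 × 94 = 31.96
  Region D: 0.08 × 91 = 7.28
  Region E: 0.35 × 46 = 16.1
Post-stratified estimate = 71.87 → 71.9.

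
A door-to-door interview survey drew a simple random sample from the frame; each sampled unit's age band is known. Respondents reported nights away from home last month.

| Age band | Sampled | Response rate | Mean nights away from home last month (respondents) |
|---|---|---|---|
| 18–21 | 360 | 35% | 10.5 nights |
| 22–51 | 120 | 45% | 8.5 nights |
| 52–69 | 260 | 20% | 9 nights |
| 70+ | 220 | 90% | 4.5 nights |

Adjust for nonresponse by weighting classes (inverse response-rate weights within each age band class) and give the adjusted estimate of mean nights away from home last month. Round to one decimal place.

8.5

Weighting each respondent by the inverse class response rate inflates each class back to its sampled size, so the class weight is n_sampled:
  18–21: 360 × 10.5 = 3780
  22–51: 120 × 8.5 = 1020
  52–69: 260 × 9 = 2340
  70+: 220 × 4.5 = 990
Adjusted estimate = 8130 / 960 = 8.46875 → 8.5.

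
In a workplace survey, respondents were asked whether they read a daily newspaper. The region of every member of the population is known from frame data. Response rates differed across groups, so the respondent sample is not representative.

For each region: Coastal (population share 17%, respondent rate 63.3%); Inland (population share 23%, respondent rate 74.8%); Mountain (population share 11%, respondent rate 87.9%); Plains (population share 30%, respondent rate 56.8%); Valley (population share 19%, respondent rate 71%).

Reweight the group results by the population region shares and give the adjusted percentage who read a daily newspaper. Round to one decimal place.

Post-stratification weights by population share, not respondent share:
  Coastal: 0.17 × 63.3 = 10.761
  Inland: 0.23 × 74.8 = 17.204
  Mountain: 0.11 × 87.9 = 9.669
  Plains: 0.3 × 56.8 = 17.04
  Valley: 0.19 × 71 = 13.49
Post-stratified estimate = 68.164 → 68.2%.

68.2%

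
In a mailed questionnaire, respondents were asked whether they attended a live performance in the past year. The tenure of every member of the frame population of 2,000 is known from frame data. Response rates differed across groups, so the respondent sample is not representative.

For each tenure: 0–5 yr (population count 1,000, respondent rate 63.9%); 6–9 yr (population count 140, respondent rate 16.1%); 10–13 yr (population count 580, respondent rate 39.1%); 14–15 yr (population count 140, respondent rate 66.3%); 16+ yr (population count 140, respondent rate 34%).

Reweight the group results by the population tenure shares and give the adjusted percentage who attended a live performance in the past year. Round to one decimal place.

51.4%

Post-stratification weights by population share, not respondent share:
  0–5 yr: (1,000/2,000) × 63.9 = 31.95
  6–9 yr: (140/2,000) × 16.1 = 1.127
  10–13 yr: (580/2,000) × 39.1 = 11.339
  14–15 yr: (140/2,000) × 66.3 = 4.641
  16+ yr: (140/2,000) × 34 = 2.38
Post-stratified estimate = 51.437 → 51.4%.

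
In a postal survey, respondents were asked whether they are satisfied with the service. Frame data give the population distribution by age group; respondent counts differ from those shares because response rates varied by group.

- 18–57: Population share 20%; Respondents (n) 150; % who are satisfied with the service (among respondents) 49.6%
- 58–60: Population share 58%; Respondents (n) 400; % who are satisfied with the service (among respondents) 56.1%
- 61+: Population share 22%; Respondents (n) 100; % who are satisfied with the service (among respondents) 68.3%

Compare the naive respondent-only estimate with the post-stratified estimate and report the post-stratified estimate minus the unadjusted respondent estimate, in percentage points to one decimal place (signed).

Unadjusted (pooled respondent) estimate weights by respondent counts:
  (150/650)×49.6 + (400/650)×56.1 + (100/650)×68.3 = 56.4769%
Reweighting by population age group shares:
  0.2×49.6 + 0.58×56.1 + 0.22×68.3 = 57.484%
Difference = 57.484 − 56.4769 = 1.0071 pp.

+1.0 percentage points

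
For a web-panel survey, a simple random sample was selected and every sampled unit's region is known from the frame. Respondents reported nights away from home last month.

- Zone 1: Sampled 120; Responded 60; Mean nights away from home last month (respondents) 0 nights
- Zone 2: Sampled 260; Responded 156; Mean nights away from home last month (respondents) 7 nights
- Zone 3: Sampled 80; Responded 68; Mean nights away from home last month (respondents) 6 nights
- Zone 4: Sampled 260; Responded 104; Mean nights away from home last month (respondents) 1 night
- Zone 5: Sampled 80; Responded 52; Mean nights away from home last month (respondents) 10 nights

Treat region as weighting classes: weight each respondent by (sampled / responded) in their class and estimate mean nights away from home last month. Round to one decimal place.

4.2

Class response rates: Zone 1 60/120 = 50%, Zone 2 156/260 = 60%, Zone 3 68/80 = 85%, Zone 4 104/260 = 40%, Zone 5 52/80 = 65%.
Weighting each respondent by the inverse class response rate inflates each class back to its sampled size, so the class weight is n_sampled:
  Zone 1: 120 × 0 = 0
  Zone 2: 260 × 7 = 1820
  Zone 3: 80 × 6 = 480
  Zone 4: 260 × 1 = 260
  Zone 5: 80 × 10 = 800
Adjusted estimate = 3360 / 800 = 4.2 → 4.2.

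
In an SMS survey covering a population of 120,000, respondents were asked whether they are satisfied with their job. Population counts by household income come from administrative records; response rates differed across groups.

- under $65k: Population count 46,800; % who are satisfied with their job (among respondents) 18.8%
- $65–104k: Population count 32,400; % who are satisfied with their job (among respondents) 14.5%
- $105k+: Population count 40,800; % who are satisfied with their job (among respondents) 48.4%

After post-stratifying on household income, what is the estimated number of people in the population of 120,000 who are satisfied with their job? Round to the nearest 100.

33,200

Apply each group's respondent rate to its population count:
  under $65k: 46,800 × 18.8% = 8798.4
  $65–104k: 32,400 × 14.5% = 4698
  $105k+: 40,800 × 48.4% = 19747.2
Estimated total = 33243.6 → 33,200.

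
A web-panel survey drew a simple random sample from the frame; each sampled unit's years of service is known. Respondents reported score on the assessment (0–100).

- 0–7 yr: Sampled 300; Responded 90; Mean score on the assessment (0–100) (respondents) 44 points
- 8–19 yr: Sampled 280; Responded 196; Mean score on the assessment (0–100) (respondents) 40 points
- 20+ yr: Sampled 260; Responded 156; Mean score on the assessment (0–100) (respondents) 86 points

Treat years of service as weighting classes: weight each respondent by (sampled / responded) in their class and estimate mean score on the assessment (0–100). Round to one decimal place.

Response rates by class: 0–7 yr 90/300 = 30%, 8–19 yr 196/280 = 70%, 20+ yr 156/260 = 60%.
With weight = n_sampled/n_responded per class, the weighted class total is n_sampled:
  0–7 yr: 300 × 44 = 13,200
  8–19 yr: 280 × 40 = 11,200
  20+ yr: 260 × 86 = 22,360
Adjusted estimate = 46,760 / 840 = 55.6667 → 55.7.

55.7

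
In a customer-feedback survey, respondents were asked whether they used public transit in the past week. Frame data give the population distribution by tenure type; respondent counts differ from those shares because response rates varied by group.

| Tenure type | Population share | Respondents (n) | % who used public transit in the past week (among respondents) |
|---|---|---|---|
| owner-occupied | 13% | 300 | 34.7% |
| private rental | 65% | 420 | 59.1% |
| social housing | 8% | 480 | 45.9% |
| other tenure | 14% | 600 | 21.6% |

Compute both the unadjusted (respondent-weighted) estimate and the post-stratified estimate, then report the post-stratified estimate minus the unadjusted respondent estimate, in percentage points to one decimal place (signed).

+10.6 percentage points

Naive respondent-only estimate (weights = respondent counts):
  (300/1800)×34.7 + (420/1800)×59.1 + (480/1800)×45.9 + (600/1800)×21.6 = 39.0133%
Post-stratified estimate weights by population shares:
  0.13×34.7 + 0.65×59.1 + 0.08×45.9 + 0.14×21.6 = 49.622%
Difference = 49.622 − 39.0133 = 10.6087 pp.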